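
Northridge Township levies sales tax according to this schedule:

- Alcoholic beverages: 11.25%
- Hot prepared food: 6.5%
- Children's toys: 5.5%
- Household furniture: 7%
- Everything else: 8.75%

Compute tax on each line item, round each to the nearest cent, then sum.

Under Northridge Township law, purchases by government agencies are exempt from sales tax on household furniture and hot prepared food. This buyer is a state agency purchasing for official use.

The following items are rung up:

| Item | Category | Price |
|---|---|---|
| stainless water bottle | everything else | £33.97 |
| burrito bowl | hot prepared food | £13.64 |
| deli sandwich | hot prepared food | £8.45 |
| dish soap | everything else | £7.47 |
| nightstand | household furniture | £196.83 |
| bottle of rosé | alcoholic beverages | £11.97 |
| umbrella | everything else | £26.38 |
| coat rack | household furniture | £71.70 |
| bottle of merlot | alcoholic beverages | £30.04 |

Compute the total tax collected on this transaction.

£10.66

Stainless water bottle £33.97: everything else → 8.75% → £2.97
Burrito bowl £13.64: hot prepared food, buyer-exempt → 0% → £0.00
Deli sandwich £8.45: hot prepared food, buyer-exempt → 0% → £0.00
Dish soap £7.47: everything else → 8.75% → £0.65
Nightstand £196.83: household furniture, buyer-exempt → 0% → £0.00
Bottle of rosé £11.97: alcoholic beverages → 11.25% → £1.35
Umbrella £26.38: everything else → 8.75% → £2.31
Coat rack £71.70: household furniture, buyer-exempt → 0% → £0.00
Bottle of merlot £30.04: alcoholic beverages → 11.25% → £3.38
Total tax = £2.97 + £0.65 + £1.35 + £2.31 + £3.38 = £10.66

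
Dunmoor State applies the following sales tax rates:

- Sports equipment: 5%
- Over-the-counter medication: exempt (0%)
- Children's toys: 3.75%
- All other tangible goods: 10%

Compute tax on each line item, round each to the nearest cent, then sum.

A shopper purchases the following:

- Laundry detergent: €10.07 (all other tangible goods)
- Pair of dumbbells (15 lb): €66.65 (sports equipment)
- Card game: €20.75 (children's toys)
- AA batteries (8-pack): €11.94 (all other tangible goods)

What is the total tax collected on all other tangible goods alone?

Laundry detergent €10.07: all other tangible goods → 10% → €1.01
AA batteries (8-pack) €11.94: all other tangible goods → 10% → €1.19
Tax on all other tangible goods = €1.01 + €1.19 = €2.20

€2.20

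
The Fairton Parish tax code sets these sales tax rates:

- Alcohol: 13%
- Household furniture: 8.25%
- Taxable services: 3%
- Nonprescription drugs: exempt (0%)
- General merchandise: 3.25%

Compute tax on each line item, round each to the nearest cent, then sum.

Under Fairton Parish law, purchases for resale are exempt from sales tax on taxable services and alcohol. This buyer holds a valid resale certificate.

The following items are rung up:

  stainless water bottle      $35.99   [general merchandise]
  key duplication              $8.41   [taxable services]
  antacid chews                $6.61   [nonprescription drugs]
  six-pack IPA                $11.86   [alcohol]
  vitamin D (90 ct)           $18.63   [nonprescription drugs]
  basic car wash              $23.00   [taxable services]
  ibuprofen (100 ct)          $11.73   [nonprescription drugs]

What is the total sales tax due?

$1.17

Stainless water bottle $35.99: general merchandise → 3.25% → $1.17
Key duplication $8.41: taxable services, buyer-exempt → 0% → $0.00
Antacid chews $6.61: nonprescription drugs → 0% → $0.00
Six-pack IPA $11.86: alcohol, buyer-exempt → 0% → $0.00
Vitamin D (90 ct) $18.63: nonprescription drugs → 0% → $0.00
Basic car wash $23.00: taxable services, buyer-exempt → 0% → $0.00
Ibuprofen (100 ct) $11.73: nonprescription drugs → 0% → $0.00
Total tax = $1.17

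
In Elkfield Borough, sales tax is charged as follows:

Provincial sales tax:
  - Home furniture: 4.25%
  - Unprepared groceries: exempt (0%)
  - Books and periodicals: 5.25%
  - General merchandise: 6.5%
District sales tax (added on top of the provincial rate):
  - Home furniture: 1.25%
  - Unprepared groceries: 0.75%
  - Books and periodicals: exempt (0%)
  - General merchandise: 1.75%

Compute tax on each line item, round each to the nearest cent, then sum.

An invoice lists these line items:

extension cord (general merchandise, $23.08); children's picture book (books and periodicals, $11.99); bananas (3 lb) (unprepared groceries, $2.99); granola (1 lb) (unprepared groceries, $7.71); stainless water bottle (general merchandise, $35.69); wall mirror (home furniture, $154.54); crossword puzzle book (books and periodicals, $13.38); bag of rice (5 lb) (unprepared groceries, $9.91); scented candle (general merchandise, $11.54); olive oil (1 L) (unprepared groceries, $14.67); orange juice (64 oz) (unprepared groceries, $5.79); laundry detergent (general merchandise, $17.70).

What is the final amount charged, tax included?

$326.37

Extension cord $23.08: general merchandise → 6.5% + 1.75% district = 8.25% → $1.90
Children's picture book $11.99: books and periodicals → 5.25% + 0% district = 5.25% → $0.63
Bananas (3 lb) $2.99: unprepared groceries → 0% + 0.75% district = 0.75% → $0.02
Granola (1 lb) $7.71: unprepared groceries → 0% + 0.75% district = 0.75% → $0.06
Stainless water bottle $35.69: general merchandise → 6.5% + 1.75% district = 8.25% → $2.94
Wall mirror $154.54: home furniture → 4.25% + 1.25% district = 5.5% → $8.50
Crossword puzzle book $13.38: books and periodicals → 5.25% + 0% district = 5.25% → $0.70
Bag of rice (5 lb) $9.91: unprepared groceries → 0% + 0.75% district = 0.75% → $0.07
Scented candle $11.54: general merchandise → 6.5% + 1.75% district = 8.25% → $0.95
Olive oil (1 L) $14.67: unprepared groceries → 0% + 0.75% district = 0.75% → $0.11
Orange juice (64 oz) $5.79: unprepared groceries → 0% + 0.75% district = 0.75% → $0.04
Laundry detergent $17.70: general merchandise → 6.5% + 1.75% district = 8.25% → $1.46
Subtotal = $308.99; tax = $17.38; total due = $326.37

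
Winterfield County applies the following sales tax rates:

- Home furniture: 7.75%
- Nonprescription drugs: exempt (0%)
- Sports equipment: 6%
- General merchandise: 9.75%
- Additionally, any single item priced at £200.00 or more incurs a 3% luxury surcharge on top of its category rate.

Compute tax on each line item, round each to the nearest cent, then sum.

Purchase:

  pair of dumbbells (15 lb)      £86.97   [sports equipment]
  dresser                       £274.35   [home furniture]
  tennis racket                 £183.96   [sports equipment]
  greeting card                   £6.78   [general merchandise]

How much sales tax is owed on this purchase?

Pair of dumbbells (15 lb) £86.97: sports equipment → 6% → £5.22
Dresser £274.35: home furniture → 7.75% + 3% surcharge = 10.75% → £29.49
Tennis racket £183.96: sports equipment → 6% → £11.04
Greeting card £6.78: general merchandise → 9.75% → £0.66
Total tax = £5.22 + £29.49 + £11.04 + £0.66 = £46.41

£46.41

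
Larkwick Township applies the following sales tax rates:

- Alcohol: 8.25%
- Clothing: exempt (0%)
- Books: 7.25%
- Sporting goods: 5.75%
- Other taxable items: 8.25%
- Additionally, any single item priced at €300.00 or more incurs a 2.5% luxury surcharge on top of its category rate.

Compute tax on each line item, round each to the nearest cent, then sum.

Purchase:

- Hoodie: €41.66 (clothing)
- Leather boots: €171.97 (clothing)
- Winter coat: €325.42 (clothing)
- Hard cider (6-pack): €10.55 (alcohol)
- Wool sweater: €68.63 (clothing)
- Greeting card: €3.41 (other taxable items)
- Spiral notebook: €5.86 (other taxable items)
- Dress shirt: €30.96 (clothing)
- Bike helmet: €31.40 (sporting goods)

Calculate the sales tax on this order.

Hoodie €41.66: clothing → 0% → €0.00
Leather boots €171.97: clothing → 0% → €0.00
Winter coat €325.42: clothing → 0% + 2.5% surcharge = 2.5% → €8.14
Hard cider (6-pack) €10.55: alcohol → 8.25% → €0.87
Wool sweater €68.63: clothing → 0% → €0.00
Greeting card €3.41: other taxable items → 8.25% → €0.28
Spiral notebook €5.86: other taxable items → 8.25% → €0.48
Dress shirt €30.96: clothing → 0% → €0.00
Bike helmet €31.40: sporting goods → 5.75% → €1.81
Total tax = €8.14 + €0.87 + €0.28 + €0.48 + €1.81 = €11.58

€11.58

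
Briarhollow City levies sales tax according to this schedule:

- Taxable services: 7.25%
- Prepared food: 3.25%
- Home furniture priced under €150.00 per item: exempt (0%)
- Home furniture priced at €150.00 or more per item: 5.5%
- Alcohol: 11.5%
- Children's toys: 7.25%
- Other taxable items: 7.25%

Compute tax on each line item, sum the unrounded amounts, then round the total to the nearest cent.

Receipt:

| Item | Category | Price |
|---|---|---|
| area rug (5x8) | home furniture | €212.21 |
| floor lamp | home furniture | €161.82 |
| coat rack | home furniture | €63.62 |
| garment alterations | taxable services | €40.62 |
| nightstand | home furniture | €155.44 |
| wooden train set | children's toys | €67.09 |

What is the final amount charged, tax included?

€737.73

Area rug (5x8) €212.21: home furniture, €150.00 or more → 5.5% → €11.67155
Floor lamp €161.82: home furniture, €150.00 or more → 5.5% → €8.9001
Coat rack €63.62: home furniture, under €150.00 → 0% → €0.00
Garment alterations €40.62: taxable services → 7.25% → €2.94495
Nightstand €155.44: home furniture, €150.00 or more → 5.5% → €8.5492
Wooden train set €67.09: children's toys → 7.25% → €4.864025
Subtotal = €700.80; unrounded tax = €36.929825 → €36.93; total due = €737.73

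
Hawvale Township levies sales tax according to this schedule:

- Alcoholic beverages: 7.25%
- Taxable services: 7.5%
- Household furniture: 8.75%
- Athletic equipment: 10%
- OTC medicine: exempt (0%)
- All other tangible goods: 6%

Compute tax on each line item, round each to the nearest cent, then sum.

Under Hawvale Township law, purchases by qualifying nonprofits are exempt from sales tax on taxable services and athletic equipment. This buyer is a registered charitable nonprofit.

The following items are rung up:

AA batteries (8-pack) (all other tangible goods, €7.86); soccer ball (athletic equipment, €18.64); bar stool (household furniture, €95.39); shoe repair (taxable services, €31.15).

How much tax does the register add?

AA batteries (8-pack) €7.86: all other tangible goods → 6% → €0.47
Soccer ball €18.64: athletic equipment, buyer-exempt → 0% → €0.00
Bar stool €95.39: household furniture → 8.75% → €8.35
Shoe repair €31.15: taxable services, buyer-exempt → 0% → €0.00
Total tax = €0.47 + €8.35 = €8.82

€8.82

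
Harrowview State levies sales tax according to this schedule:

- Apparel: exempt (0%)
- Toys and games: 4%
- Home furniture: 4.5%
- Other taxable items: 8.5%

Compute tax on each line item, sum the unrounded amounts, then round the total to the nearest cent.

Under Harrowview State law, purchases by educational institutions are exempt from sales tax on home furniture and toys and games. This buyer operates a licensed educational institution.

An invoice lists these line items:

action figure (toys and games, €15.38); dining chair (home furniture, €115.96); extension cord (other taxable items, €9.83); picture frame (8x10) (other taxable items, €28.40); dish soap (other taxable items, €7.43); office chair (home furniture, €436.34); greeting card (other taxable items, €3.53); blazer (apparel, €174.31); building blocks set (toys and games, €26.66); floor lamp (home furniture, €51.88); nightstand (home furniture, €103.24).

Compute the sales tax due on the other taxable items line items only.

€4.18

Extension cord €9.83: other taxable items → 8.5% → €0.83555
Picture frame (8x10) €28.40: other taxable items → 8.5% → €2.414
Dish soap €7.43: other taxable items → 8.5% → €0.63155
Greeting card €3.53: other taxable items → 8.5% → €0.30005
Tax on other taxable items: unrounded sum = €4.18115 → €4.18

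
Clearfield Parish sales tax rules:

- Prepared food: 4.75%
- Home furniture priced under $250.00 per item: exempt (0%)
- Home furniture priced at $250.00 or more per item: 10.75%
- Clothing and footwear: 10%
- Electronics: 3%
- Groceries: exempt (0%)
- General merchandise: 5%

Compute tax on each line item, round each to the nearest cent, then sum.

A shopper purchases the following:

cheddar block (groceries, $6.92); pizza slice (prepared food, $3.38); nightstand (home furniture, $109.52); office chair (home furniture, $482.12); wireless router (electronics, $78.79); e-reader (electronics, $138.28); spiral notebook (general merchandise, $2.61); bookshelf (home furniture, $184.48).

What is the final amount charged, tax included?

$1064.73

Cheddar block $6.92: groceries → 0% → $0.00
Pizza slice $3.38: prepared food → 4.75% → $0.16
Nightstand $109.52: home furniture, under $250.00 → 0% → $0.00
Office chair $482.12: home furniture, $250.00 or more → 10.75% → $51.83
Wireless router $78.79: electronics → 3% → $2.36
E-reader $138.28: electronics → 3% → $4.15
Spiral notebook $2.61: general merchandise → 5% → $0.13
Bookshelf $184.48: home furniture, under $250.00 → 0% → $0.00
Subtotal = $1006.10; tax = $58.63; total due = $1064.73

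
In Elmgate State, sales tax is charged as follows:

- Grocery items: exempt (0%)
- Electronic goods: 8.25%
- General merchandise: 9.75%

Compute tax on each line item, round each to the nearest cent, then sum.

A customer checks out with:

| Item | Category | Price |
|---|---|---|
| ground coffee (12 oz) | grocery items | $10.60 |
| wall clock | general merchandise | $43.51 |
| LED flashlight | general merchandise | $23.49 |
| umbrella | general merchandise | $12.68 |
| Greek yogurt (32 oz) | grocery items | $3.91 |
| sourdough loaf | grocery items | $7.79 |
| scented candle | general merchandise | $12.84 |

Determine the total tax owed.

$9.02

Ground coffee (12 oz) $10.60: grocery items → 0% → $0.00
Wall clock $43.51: general merchandise → 9.75% → $4.24
LED flashlight $23.49: general merchandise → 9.75% → $2.29
Umbrella $12.68: general merchandise → 9.75% → $1.24
Greek yogurt (32 oz) $3.91: grocery items → 0% → $0.00
Sourdough loaf $7.79: grocery items → 0% → $0.00
Scented candle $12.84: general merchandise → 9.75% → $1.25
Total tax = $4.24 + $2.29 + $1.24 + $1.25 = $9.02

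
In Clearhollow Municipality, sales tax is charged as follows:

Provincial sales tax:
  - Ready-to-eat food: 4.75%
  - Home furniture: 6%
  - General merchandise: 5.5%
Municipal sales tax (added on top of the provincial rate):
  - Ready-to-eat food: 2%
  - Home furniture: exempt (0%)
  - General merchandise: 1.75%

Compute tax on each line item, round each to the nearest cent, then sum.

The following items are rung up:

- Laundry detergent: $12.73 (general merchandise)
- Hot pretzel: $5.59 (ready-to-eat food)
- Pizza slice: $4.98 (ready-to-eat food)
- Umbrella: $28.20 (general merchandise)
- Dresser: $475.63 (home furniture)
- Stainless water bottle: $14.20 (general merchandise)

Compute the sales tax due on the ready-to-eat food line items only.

$0.72

Hot pretzel $5.59: ready-to-eat food → 4.75% + 2% municipal = 6.75% → $0.38
Pizza slice $4.98: ready-to-eat food → 4.75% + 2% municipal = 6.75% → $0.34
Tax on ready-to-eat food = $0.38 + $0.34 = $0.72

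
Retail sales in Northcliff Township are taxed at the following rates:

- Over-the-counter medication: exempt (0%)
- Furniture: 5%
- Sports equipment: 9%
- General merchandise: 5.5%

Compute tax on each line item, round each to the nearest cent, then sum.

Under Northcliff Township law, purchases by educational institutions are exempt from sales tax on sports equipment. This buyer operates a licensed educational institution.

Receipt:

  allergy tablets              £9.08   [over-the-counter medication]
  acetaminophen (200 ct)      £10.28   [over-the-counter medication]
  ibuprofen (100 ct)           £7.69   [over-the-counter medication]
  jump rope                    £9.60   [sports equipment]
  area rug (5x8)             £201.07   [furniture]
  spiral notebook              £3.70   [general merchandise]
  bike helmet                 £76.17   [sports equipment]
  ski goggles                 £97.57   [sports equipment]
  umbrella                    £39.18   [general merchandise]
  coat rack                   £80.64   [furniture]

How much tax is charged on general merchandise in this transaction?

Spiral notebook £3.70: general merchandise → 5.5% → £0.20
Umbrella £39.18: general merchandise → 5.5% → £2.15
Tax on general merchandise = £0.20 + £2.15 = £2.35

£2.35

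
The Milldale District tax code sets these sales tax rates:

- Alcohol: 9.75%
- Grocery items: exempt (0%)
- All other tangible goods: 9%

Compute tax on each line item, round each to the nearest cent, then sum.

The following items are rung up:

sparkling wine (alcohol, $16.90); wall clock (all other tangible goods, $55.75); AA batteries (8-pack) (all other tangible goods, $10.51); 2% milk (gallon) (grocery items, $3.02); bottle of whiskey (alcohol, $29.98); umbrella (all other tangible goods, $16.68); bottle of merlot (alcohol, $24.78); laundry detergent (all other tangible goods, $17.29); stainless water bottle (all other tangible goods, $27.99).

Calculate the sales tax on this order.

Sparkling wine $16.90: alcohol → 9.75% → $1.65
Wall clock $55.75: all other tangible goods → 9% → $5.02
AA batteries (8-pack) $10.51: all other tangible goods → 9% → $0.95
2% milk (gallon) $3.02: grocery items → 0% → $0.00
Bottle of whiskey $29.98: alcohol → 9.75% → $2.92
Umbrella $16.68: all other tangible goods → 9% → $1.50
Bottle of merlot $24.78: alcohol → 9.75% → $2.42
Laundry detergent $17.29: all other tangible goods → 9% → $1.56
Stainless water bottle $27.99: all other tangible goods → 9% → $2.52
Total tax = $1.65 + $5.02 + $0.95 + $2.92 + $1.50 + $2.42 + $1.56 + $2.52 = $18.54

$18.54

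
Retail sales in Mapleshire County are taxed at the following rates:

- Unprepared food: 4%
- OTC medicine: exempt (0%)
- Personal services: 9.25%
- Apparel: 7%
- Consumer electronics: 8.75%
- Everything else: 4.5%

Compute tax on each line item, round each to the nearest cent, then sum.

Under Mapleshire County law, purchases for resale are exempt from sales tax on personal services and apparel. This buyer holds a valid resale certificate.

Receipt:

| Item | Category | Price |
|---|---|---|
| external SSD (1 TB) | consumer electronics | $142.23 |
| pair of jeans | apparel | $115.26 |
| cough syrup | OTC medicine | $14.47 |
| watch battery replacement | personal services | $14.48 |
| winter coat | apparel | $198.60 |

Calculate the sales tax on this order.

$12.45

External SSD (1 TB) $142.23: consumer electronics → 8.75% → $12.45
Pair of jeans $115.26: apparel, buyer-exempt → 0% → $0.00
Cough syrup $14.47: OTC medicine → 0% → $0.00
Watch battery replacement $14.48: personal services, buyer-exempt → 0% → $0.00
Winter coat $198.60: apparel, buyer-exempt → 0% → $0.00
Total tax = $12.45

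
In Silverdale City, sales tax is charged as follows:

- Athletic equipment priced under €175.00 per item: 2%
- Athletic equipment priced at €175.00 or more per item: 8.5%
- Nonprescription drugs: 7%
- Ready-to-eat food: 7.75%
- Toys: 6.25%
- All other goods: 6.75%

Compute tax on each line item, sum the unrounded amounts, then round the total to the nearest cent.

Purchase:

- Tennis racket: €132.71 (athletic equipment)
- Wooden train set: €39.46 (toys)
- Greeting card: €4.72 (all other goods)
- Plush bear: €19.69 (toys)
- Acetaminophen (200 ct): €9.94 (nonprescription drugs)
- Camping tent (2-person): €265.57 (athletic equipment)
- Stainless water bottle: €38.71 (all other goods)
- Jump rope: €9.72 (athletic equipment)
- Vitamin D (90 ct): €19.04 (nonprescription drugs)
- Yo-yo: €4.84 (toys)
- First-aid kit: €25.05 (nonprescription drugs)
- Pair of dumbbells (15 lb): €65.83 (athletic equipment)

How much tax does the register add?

€37.45

Tennis racket €132.71: athletic equipment, under €175.00 → 2% → €2.6542
Wooden train set €39.46: toys → 6.25% → €2.46625
Greeting card €4.72: all other goods → 6.75% → €0.3186
Plush bear €19.69: toys → 6.25% → €1.230625
Acetaminophen (200 ct) €9.94: nonprescription drugs → 7% → €0.6958
Camping tent (2-person) €265.57: athletic equipment, €175.00 or more → 8.5% → €22.57345
Stainless water bottle €38.71: all other goods → 6.75% → €2.612925
Jump rope €9.72: athletic equipment, under €175.00 → 2% → €0.1944
Vitamin D (90 ct) €19.04: nonprescription drugs → 7% → €1.3328
Yo-yo €4.84: toys → 6.25% → €0.3025
First-aid kit €25.05: nonprescription drugs → 7% → €1.7535
Pair of dumbbells (15 lb) €65.83: athletic equipment, under €175.00 → 2% → €1.3166
Unrounded tax sum = €37.45165 → €37.45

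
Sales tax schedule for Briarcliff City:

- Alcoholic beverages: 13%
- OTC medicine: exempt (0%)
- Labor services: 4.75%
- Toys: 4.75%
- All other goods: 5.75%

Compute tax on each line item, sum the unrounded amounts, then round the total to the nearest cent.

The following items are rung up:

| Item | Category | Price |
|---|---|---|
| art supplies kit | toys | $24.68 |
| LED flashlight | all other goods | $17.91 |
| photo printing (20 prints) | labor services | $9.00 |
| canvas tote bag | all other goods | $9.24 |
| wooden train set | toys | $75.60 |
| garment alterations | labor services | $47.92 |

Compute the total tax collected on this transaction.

$9.03

Art supplies kit $24.68: toys → 4.75% → $1.1723
LED flashlight $17.91: all other goods → 5.75% → $1.029825
Photo printing (20 prints) $9.00: labor services → 4.75% → $0.4275
Canvas tote bag $9.24: all other goods → 5.75% → $0.5313
Wooden train set $75.60: toys → 4.75% → $3.591
Garment alterations $47.92: labor services → 4.75% → $2.2762
Unrounded tax sum = $9.028125 → $9.03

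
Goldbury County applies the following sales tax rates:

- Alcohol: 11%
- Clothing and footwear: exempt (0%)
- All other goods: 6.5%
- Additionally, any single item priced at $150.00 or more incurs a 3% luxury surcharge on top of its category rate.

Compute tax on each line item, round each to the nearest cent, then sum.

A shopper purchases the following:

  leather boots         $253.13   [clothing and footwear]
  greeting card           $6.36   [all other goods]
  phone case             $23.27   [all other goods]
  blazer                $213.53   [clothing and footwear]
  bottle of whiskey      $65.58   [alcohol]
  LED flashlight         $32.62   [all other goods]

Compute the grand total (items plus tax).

Leather boots $253.13: clothing and footwear → 0% + 3% surcharge = 3% → $7.59
Greeting card $6.36: all other goods → 6.5% → $0.41
Phone case $23.27: all other goods → 6.5% → $1.51
Blazer $213.53: clothing and footwear → 0% + 3% surcharge = 3% → $6.41
Bottle of whiskey $65.58: alcohol → 11% → $7.21
LED flashlight $32.62: all other goods → 6.5% → $2.12
Subtotal = $594.49; tax = $25.25; total due = $619.74

$619.74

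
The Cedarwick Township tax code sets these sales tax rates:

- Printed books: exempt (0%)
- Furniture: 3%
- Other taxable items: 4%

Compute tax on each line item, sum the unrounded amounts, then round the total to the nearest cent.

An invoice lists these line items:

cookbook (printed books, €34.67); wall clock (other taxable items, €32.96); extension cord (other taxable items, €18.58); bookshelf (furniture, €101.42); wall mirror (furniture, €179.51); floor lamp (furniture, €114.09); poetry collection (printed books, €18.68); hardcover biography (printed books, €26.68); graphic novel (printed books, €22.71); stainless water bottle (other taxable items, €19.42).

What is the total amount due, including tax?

Cookbook €34.67: printed books → 0% → €0.00
Wall clock €32.96: other taxable items → 4% → €1.3184
Extension cord €18.58: other taxable items → 4% → €0.7432
Bookshelf €101.42: furniture → 3% → €3.0426
Wall mirror €179.51: furniture → 3% → €5.3853
Floor lamp €114.09: furniture → 3% → €3.4227
Poetry collection €18.68: printed books → 0% → €0.00
Hardcover biography €26.68: printed books → 0% → €0.00
Graphic novel €22.71: printed books → 0% → €0.00
Stainless water bottle €19.42: other taxable items → 4% → €0.7768
Subtotal = €568.72; unrounded tax = €14.689 → €14.69; total due = €583.41

€583.41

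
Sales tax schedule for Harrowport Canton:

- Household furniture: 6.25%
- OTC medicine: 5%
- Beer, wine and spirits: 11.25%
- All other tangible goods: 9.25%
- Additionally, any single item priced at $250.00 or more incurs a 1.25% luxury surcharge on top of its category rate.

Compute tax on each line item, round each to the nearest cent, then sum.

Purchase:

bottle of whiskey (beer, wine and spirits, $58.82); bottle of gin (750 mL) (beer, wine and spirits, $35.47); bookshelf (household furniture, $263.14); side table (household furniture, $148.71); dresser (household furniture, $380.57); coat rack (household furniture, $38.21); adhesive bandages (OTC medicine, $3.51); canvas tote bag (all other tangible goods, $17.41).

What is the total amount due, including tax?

$1018.20

Bottle of whiskey $58.82: beer, wine and spirits → 11.25% → $6.62
Bottle of gin (750 mL) $35.47: beer, wine and spirits → 11.25% → $3.99
Bookshelf $263.14: household furniture → 6.25% + 1.25% surcharge = 7.5% → $19.74
Side table $148.71: household furniture → 6.25% → $9.29
Dresser $380.57: household furniture → 6.25% + 1.25% surcharge = 7.5% → $28.54
Coat rack $38.21: household furniture → 6.25% → $2.39
Adhesive bandages $3.51: OTC medicine → 5% → $0.18
Canvas tote bag $17.41: all other tangible goods → 9.25% → $1.61
Subtotal = $945.84; tax = $72.36; total due = $1018.20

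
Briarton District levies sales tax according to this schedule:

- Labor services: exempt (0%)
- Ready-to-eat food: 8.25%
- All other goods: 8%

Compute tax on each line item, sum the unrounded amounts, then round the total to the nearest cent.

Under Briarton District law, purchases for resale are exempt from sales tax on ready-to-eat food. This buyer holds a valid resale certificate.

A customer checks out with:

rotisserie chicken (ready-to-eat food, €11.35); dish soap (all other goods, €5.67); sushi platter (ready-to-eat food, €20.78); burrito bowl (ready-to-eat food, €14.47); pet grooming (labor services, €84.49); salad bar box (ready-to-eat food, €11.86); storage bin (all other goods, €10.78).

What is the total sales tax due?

€1.32

Rotisserie chicken €11.35: ready-to-eat food, buyer-exempt → 0% → €0.00
Dish soap €5.67: all other goods → 8% → €0.4536
Sushi platter €20.78: ready-to-eat food, buyer-exempt → 0% → €0.00
Burrito bowl €14.47: ready-to-eat food, buyer-exempt → 0% → €0.00
Pet grooming €84.49: labor services → 0% → €0.00
Salad bar box €11.86: ready-to-eat food, buyer-exempt → 0% → €0.00
Storage bin €10.78: all other goods → 8% → €0.8624
Unrounded tax sum = €1.316 → €1.32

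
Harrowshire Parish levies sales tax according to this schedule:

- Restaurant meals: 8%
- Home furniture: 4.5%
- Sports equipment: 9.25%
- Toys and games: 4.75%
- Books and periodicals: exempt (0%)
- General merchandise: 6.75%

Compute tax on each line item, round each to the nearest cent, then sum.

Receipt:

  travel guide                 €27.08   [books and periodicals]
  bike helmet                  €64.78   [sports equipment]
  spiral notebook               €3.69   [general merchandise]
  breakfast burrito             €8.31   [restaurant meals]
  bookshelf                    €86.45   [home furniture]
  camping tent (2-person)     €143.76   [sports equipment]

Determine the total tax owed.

€24.09

Travel guide €27.08: books and periodicals → 0% → €0.00
Bike helmet €64.78: sports equipment → 9.25% → €5.99
Spiral notebook €3.69: general merchandise → 6.75% → €0.25
Breakfast burrito €8.31: restaurant meals → 8% → €0.66
Bookshelf €86.45: home furniture → 4.5% → €3.89
Camping tent (2-person) €143.76: sports equipment → 9.25% → €13.30
Total tax = €5.99 + €0.25 + €0.66 + €3.89 + €13.30 = €24.09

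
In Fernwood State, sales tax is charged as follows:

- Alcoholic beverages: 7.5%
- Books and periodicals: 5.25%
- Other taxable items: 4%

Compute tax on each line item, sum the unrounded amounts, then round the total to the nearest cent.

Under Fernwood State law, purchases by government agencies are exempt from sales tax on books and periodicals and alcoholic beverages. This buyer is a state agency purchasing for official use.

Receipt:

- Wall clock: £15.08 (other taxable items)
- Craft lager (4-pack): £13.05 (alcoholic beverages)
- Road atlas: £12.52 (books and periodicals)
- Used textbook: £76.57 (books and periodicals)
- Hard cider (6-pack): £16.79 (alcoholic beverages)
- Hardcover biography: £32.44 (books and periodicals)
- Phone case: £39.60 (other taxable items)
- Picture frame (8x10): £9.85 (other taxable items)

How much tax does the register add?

£2.58

Wall clock £15.08: other taxable items → 4% → £0.6032
Craft lager (4-pack) £13.05: alcoholic beverages, buyer-exempt → 0% → £0.00
Road atlas £12.52: books and periodicals, buyer-exempt → 0% → £0.00
Used textbook £76.57: books and periodicals, buyer-exempt → 0% → £0.00
Hard cider (6-pack) £16.79: alcoholic beverages, buyer-exempt → 0% → £0.00
Hardcover biography £32.44: books and periodicals, buyer-exempt → 0% → £0.00
Phone case £39.60: other taxable items → 4% → £1.584
Picture frame (8x10) £9.85: other taxable items → 4% → £0.394
Unrounded tax sum = £2.5812 → £2.58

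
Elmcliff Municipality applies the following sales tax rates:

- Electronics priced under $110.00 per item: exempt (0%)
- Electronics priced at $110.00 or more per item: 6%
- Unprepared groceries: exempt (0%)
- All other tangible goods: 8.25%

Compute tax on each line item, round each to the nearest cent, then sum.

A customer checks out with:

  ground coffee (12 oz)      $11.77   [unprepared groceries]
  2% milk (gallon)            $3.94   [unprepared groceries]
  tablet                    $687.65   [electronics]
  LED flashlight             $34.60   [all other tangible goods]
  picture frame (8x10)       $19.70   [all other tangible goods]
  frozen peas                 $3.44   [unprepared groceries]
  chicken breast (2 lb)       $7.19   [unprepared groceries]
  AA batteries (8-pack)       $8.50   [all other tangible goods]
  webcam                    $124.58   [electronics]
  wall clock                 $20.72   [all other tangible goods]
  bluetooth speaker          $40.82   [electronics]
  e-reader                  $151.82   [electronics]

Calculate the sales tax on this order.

Ground coffee (12 oz) $11.77: unprepared groceries → 0% → $0.00
2% milk (gallon) $3.94: unprepared groceries → 0% → $0.00
Tablet $687.65: electronics, $110.00 or more → 6% → $41.26
LED flashlight $34.60: all other tangible goods → 8.25% → $2.85
Picture frame (8x10) $19.70: all other tangible goods → 8.25% → $1.63
Frozen peas $3.44: unprepared groceries → 0% → $0.00
Chicken breast (2 lb) $7.19: unprepared groceries → 0% → $0.00
AA batteries (8-pack) $8.50: all other tangible goods → 8.25% → $0.70
Webcam $124.58: electronics, $110.00 or more → 6% → $7.47
Wall clock $20.72: all other tangible goods → 8.25% → $1.71
Bluetooth speaker $40.82: electronics, under $110.00 → 0% → $0.00
E-reader $151.82: electronics, $110.00 or more → 6% → $9.11
Total tax = $41.26 + $2.85 + $1.63 + $0.70 + $7.47 + $1.71 + $9.11 = $64.73

$64.73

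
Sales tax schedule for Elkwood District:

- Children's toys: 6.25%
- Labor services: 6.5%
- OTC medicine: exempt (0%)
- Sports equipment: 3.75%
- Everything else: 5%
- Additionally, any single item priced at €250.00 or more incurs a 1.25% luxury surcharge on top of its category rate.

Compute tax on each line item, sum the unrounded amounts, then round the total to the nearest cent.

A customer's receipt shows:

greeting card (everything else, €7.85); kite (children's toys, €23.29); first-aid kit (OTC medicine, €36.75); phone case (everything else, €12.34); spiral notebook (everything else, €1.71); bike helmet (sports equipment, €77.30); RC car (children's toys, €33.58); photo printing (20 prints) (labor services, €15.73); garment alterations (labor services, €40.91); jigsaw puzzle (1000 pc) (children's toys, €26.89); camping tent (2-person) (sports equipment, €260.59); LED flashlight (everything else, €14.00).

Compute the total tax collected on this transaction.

€26.64

Greeting card €7.85: everything else → 5% → €0.3925
Kite €23.29: children's toys → 6.25% → €1.455625
First-aid kit €36.75: OTC medicine → 0% → €0.00
Phone case €12.34: everything else → 5% → €0.617
Spiral notebook €1.71: everything else → 5% → €0.0855
Bike helmet €77.30: sports equipment → 3.75% → €2.89875
RC car €33.58: children's toys → 6.25% → €2.09875
Photo printing (20 prints) €15.73: labor services → 6.5% → €1.02245
Garment alterations €40.91: labor services → 6.5% → €2.65915
Jigsaw puzzle (1000 pc) €26.89: children's toys → 6.25% → €1.680625
Camping tent (2-person) €260.59: sports equipment → 3.75% + 1.25% surcharge = 5% → €13.0295
LED flashlight €14.00: everything else → 5% → €0.70
Unrounded tax sum = €26.63985 → €26.64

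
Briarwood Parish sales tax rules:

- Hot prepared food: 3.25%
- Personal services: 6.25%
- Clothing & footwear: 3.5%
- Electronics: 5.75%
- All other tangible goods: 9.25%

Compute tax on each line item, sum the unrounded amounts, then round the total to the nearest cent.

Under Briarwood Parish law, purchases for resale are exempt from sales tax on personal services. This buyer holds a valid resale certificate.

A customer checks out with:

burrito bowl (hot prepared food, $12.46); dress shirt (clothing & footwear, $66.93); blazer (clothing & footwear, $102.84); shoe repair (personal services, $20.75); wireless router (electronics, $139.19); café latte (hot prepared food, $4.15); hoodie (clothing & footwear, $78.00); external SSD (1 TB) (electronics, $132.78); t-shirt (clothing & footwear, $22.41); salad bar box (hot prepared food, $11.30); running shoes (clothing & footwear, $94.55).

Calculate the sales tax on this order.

$29.31

Burrito bowl $12.46: hot prepared food → 3.25% → $0.40495
Dress shirt $66.93: clothing & footwear → 3.5% → $2.34255
Blazer $102.84: clothing & footwear → 3.5% → $3.5994
Shoe repair $20.75: personal services, buyer-exempt → 0% → $0.00
Wireless router $139.19: electronics → 5.75% → $8.003425
Café latte $4.15: hot prepared food → 3.25% → $0.134875
Hoodie $78.00: clothing & footwear → 3.5% → $2.73
External SSD (1 TB) $132.78: electronics → 5.75% → $7.63485
T-shirt $22.41: clothing & footwear → 3.5% → $0.78435
Salad bar box $11.30: hot prepared food → 3.25% → $0.36725
Running shoes $94.55: clothing & footwear → 3.5% → $3.30925
Unrounded tax sum = $29.3109 → $29.31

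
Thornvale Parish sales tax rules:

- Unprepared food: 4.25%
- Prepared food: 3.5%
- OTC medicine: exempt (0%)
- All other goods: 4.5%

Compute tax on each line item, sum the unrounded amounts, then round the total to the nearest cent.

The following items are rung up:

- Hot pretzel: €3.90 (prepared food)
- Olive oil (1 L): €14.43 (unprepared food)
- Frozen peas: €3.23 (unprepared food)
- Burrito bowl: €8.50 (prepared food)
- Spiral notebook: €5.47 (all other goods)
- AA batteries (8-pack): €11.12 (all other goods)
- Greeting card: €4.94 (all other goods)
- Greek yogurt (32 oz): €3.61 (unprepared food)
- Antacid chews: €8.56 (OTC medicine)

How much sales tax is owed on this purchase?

Hot pretzel €3.90: prepared food → 3.5% → €0.1365
Olive oil (1 L) €14.43: unprepared food → 4.25% → €0.613275
Frozen peas €3.23: unprepared food → 4.25% → €0.137275
Burrito bowl €8.50: prepared food → 3.5% → €0.2975
Spiral notebook €5.47: all other goods → 4.5% → €0.24615
AA batteries (8-pack) €11.12: all other goods → 4.5% → €0.5004
Greeting card €4.94: all other goods → 4.5% → €0.2223
Greek yogurt (32 oz) €3.61: unprepared food → 4.25% → €0.153425
Antacid chews €8.56: OTC medicine → 0% → €0.00
Unrounded tax sum = €2.306825 → €2.31

€2.31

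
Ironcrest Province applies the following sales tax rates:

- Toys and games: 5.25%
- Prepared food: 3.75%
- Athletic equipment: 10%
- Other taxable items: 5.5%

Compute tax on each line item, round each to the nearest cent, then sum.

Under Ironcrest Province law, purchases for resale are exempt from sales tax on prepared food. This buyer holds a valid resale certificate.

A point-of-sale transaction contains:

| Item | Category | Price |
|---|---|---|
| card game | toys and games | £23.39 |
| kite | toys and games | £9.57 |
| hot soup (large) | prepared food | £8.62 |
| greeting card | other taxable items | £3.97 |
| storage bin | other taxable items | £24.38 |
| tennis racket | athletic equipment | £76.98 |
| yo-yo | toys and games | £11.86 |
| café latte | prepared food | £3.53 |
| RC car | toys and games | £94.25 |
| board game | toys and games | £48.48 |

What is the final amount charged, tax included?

£324.14

Card game £23.39: toys and games → 5.25% → £1.23
Kite £9.57: toys and games → 5.25% → £0.50
Hot soup (large) £8.62: prepared food, buyer-exempt → 0% → £0.00
Greeting card £3.97: other taxable items → 5.5% → £0.22
Storage bin £24.38: other taxable items → 5.5% → £1.34
Tennis racket £76.98: athletic equipment → 10% → £7.70
Yo-yo £11.86: toys and games → 5.25% → £0.62
Café latte £3.53: prepared food, buyer-exempt → 0% → £0.00
RC car £94.25: toys and games → 5.25% → £4.95
Board game £48.48: toys and games → 5.25% → £2.55
Subtotal = £305.03; tax = £19.11; total due = £324.14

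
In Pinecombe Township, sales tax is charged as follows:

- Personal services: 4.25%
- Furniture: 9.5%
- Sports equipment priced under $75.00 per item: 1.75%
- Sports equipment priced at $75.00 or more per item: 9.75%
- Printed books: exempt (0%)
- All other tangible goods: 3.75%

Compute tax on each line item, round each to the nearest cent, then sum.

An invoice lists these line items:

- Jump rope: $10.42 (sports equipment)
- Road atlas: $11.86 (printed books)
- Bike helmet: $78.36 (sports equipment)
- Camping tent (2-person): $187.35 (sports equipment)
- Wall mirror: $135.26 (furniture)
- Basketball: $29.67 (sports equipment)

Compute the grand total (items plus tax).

Jump rope $10.42: sports equipment, under $75.00 → 1.75% → $0.18
Road atlas $11.86: printed books → 0% → $0.00
Bike helmet $78.36: sports equipment, $75.00 or more → 9.75% → $7.64
Camping tent (2-person) $187.35: sports equipment, $75.00 or more → 9.75% → $18.27
Wall mirror $135.26: furniture → 9.5% → $12.85
Basketball $29.67: sports equipment, under $75.00 → 1.75% → $0.52
Subtotal = $452.92; tax = $39.46; total due = $492.38

$492.38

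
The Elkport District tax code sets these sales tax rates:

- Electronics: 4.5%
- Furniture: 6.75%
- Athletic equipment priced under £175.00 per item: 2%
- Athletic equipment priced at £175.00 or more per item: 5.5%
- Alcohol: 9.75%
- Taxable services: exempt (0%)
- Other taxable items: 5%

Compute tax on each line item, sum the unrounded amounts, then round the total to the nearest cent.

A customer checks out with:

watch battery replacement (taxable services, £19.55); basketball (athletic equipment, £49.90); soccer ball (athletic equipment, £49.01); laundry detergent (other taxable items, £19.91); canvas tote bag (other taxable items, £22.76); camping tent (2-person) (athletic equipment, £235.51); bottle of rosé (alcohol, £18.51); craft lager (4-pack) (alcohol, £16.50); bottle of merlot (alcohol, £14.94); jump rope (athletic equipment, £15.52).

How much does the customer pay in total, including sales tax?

Watch battery replacement £19.55: taxable services → 0% → £0.00
Basketball £49.90: athletic equipment, under £175.00 → 2% → £0.998
Soccer ball £49.01: athletic equipment, under £175.00 → 2% → £0.9802
Laundry detergent £19.91: other taxable items → 5% → £0.9955
Canvas tote bag £22.76: other taxable items → 5% → £1.138
Camping tent (2-person) £235.51: athletic equipment, £175.00 or more → 5.5% → £12.95305
Bottle of rosé £18.51: alcohol → 9.75% → £1.804725
Craft lager (4-pack) £16.50: alcohol → 9.75% → £1.60875
Bottle of merlot £14.94: alcohol → 9.75% → £1.45665
Jump rope £15.52: athletic equipment, under £175.00 → 2% → £0.3104
Subtotal = £462.11; unrounded tax = £22.245275 → £22.25; total due = £484.36

£484.36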